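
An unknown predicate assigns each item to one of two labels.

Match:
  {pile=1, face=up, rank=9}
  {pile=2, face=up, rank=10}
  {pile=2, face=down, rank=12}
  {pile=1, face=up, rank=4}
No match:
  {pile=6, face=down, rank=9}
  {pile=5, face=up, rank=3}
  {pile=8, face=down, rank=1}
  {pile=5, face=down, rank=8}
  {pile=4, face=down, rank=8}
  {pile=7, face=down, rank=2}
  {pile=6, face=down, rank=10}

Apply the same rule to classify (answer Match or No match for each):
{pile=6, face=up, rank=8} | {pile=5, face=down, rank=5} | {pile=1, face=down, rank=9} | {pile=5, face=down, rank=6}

All 'Match' examples share one property — pile ≤ 2 — and every 'No match' example lacks it.
No match: {pile=6, face=up, rank=8}, since pile = 6.
No match: {pile=5, face=down, rank=5}, since pile = 5.
Match: {pile=1, face=down, rank=9}, since pile = 1.
No match: {pile=5, face=down, rank=6}, since pile = 5.

No match, No match, Match, No match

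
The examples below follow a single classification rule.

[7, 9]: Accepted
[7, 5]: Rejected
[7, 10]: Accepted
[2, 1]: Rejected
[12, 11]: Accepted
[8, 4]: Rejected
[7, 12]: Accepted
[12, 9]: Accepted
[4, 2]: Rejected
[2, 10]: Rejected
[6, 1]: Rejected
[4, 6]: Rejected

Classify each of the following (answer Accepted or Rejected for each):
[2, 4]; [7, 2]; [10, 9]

Rejected, Rejected, Accepted

'Accepted' ⟺ sum ≥ 16.
[2, 4]: Rejected (2+4 = 6). [7, 2]: Rejected (7+2 = 9). [10, 9]: Accepted (10+9 = 19).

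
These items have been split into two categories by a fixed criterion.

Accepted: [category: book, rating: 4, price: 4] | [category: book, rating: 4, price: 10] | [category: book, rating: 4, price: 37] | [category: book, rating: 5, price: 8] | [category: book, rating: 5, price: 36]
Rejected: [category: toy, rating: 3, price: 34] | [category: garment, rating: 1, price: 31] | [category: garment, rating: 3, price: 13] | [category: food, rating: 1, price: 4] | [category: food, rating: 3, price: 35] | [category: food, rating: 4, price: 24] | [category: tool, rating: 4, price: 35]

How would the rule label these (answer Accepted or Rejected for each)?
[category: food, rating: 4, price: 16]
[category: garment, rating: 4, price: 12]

The classifier is using: category is book.
[category: food, rating: 4, price: 16]: Rejected (category is food).
[category: garment, rating: 4, price: 12]: Rejected (category is garment).

Rejected, Rejected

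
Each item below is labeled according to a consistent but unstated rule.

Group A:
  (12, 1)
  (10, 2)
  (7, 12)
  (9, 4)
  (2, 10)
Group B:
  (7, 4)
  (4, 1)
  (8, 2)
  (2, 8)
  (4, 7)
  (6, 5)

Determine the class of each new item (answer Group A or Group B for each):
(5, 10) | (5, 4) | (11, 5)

Every 'Group A' example satisfies: sum ≥ 12. None of the 'Group B' examples do.
(5, 10): 5+10 = 15, matches → Group A.
(5, 4): 5+4 = 9, lacks this property → Group B.
(11, 5): 11+5 = 16, matches → Group A.

Group A, Group B, Group A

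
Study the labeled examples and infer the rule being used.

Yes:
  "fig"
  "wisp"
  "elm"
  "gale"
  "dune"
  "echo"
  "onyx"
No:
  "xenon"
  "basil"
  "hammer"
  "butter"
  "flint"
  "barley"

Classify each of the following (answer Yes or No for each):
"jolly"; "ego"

No, Yes

The simplest hypothesis consistent with all the labels is: length ≤ 4.
"jolly": No (length 5). "ego": Yes (length 3).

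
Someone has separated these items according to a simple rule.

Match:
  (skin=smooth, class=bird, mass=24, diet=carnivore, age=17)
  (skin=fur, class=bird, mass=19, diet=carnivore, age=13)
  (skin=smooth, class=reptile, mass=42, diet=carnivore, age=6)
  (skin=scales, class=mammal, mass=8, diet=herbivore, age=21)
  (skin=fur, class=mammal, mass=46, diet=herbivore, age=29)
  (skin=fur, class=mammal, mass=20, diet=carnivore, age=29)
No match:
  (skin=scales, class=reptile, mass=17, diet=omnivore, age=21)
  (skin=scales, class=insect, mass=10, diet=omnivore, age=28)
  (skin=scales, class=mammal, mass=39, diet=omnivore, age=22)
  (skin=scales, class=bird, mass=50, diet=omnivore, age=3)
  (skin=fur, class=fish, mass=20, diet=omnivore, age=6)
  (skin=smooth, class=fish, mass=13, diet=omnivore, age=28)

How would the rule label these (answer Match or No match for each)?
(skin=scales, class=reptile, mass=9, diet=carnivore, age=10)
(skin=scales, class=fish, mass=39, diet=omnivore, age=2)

Match, No match

The classifier is using: diet is not omnivore.
(skin=scales, class=reptile, mass=9, diet=carnivore, age=10) — diet is carnivore, hence Match. (skin=scales, class=fish, mass=39, diet=omnivore, age=2) — diet is omnivore, hence No match.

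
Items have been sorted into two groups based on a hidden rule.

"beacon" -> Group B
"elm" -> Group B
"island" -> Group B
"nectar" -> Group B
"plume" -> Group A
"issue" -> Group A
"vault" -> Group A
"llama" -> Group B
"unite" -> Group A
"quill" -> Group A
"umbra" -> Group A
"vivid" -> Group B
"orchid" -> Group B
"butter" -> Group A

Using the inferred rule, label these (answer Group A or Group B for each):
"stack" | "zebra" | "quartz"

Group B, Group B, Group A

One predicate separates the groups cleanly: contains 'u'.
Group B: "stack", since no 'u'.
Group B: "zebra", since no 'u'.
Group A: "quartz", since has 'u'.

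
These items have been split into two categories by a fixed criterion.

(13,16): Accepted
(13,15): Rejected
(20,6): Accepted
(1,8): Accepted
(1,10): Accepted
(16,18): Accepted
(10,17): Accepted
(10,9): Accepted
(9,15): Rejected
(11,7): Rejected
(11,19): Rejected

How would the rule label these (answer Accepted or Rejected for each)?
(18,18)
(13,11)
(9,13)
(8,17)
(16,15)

Accepted, Rejected, Rejected, Accepted, Accepted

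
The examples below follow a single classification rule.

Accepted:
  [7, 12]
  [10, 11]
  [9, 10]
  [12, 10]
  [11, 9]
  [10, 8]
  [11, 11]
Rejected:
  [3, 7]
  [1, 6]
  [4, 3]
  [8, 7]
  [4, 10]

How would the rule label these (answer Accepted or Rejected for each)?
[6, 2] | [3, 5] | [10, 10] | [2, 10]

Every 'Accepted' example satisfies: sum ≥ 18. None of the 'Rejected' examples do.

Rejected, Rejected, Accepted, Rejected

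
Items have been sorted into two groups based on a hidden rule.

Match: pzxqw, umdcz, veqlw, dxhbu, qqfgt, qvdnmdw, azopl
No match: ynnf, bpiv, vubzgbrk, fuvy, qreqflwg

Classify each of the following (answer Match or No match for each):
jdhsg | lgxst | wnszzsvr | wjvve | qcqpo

Match, Match, No match, Match, Match

Checking candidate rules against both groups, what survives is: odd length.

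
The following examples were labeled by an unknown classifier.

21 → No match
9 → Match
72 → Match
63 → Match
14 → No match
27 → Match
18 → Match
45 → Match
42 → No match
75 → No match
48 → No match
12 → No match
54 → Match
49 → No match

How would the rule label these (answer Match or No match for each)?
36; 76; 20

The rule appears to be: multiple of 9.
36 — 36 = 9·4, hence Match.
76 — 76 = 9·8 + 4, hence No match.
20 — 20 = 9·2 + 2, hence No match.

Match, No match, No match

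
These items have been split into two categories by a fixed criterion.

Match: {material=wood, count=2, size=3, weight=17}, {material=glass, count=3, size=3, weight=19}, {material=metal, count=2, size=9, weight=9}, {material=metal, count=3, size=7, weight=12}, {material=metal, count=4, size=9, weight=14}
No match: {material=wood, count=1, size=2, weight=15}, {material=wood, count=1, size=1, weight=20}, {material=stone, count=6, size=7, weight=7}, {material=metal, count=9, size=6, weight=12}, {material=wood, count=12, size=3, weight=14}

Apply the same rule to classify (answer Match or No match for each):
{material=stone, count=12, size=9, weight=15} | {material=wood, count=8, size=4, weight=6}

The classifier is using: count ≤ 4 AND size ≥ 3.
{material=stone, count=12, size=9, weight=15}: count = 12, size = 9 — does not fit, so No match.
{material=wood, count=8, size=4, weight=6}: count = 8, size = 4 — does not fit, so No match.

No match, No match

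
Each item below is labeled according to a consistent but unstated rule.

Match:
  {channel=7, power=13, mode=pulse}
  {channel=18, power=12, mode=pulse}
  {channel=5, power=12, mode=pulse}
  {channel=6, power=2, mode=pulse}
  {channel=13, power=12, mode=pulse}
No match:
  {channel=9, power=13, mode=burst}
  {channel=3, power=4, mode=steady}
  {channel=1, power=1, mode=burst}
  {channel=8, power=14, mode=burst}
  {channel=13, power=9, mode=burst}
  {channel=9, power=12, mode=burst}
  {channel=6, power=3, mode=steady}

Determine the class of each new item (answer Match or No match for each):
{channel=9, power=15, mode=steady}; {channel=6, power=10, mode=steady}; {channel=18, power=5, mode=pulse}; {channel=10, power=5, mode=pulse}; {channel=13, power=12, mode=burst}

No match, No match, Match, Match, No match

The common property of the 'Match' items is: mode is pulse. No 'No match' item has it.
{channel=9, power=15, mode=steady} → mode is steady → No match. {channel=6, power=10, mode=steady} → mode is steady → No match. {channel=18, power=5, mode=pulse} → mode is pulse → Match. {channel=10, power=5, mode=pulse} → mode is pulse → Match. {channel=13, power=12, mode=burst} → mode is burst → No match.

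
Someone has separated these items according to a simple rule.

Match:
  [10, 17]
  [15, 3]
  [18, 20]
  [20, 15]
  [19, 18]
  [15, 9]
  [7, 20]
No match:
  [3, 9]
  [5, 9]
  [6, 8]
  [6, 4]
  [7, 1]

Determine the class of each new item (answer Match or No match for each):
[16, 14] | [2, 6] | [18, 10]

Match, No match, Match

All 'Match' examples share one property — sum ≥ 18 — and every 'No match' example lacks it.
[16, 14] — 16+14 = 30, hence Match.
[2, 6] — 2+6 = 8, hence No match.
[18, 10] — 18+10 = 28, hence Match.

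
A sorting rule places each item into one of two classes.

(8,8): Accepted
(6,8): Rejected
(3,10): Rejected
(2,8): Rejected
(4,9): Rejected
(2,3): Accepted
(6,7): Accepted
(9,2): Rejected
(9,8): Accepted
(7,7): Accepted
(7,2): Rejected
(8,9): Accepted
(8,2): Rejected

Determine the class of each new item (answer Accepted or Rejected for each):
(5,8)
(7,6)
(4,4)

'Accepted' ⟺ |first − second| ≤ 1.

Rejected, Accepted, Accepted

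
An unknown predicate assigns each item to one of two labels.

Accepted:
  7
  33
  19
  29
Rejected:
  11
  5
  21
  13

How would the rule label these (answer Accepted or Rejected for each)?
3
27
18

'Accepted' ⟺ digit sum ≥ 6.

Rejected, Accepted, Accepted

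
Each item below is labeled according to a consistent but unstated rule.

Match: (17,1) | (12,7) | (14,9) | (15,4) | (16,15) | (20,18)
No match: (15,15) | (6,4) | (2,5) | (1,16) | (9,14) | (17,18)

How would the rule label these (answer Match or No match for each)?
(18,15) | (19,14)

Match, Match

A rule that fits every label: first > second AND sum ≥ 17 — true of each 'Match' example, false of each 'No match' one.
(18,15) → 18 > 15, 18+15 = 33 → Match.
(19,14) → 19 > 14, 19+14 = 33 → Match.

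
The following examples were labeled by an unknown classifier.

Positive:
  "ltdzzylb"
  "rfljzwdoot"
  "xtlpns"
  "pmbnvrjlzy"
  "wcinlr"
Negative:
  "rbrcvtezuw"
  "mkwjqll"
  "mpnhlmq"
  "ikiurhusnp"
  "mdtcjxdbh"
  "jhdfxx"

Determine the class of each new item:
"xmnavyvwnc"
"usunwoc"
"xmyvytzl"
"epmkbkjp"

One predicate separates the groups cleanly: even length AND contains 'l'.
"xmnavyvwnc": length 10, no 'l', does not pass → Negative.
"usunwoc": length 7, no 'l', does not pass → Negative.
"xmyvytzl": length 8, has 'l', has this property → Positive.
"epmkbkjp": length 8, no 'l', does not pass → Negative.

Negative, Negative, Positive, Negative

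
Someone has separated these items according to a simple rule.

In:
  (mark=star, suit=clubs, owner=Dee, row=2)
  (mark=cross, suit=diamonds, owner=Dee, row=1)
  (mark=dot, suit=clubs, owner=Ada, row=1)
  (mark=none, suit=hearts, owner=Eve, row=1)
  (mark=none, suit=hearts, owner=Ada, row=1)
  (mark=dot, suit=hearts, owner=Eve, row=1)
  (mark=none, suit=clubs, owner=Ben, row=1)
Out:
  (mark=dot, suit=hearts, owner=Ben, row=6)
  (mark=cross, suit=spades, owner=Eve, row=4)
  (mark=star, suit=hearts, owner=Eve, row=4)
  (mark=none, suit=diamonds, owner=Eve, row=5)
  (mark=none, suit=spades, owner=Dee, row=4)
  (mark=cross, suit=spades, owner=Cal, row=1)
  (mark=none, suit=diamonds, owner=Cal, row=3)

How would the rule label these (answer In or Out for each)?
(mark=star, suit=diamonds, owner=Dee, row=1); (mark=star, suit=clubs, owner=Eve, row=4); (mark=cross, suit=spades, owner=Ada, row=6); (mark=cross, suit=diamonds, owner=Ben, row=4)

In, Out, Out, Out

One predicate separates the groups cleanly: owner is not Cal AND row ≤ 2.
(mark=star, suit=diamonds, owner=Dee, row=1): owner is Dee, row = 1, satisfies this → In.
(mark=star, suit=clubs, owner=Eve, row=4): owner is Eve, row = 4, lacks this property → Out.
(mark=cross, suit=spades, owner=Ada, row=6): owner is Ada, row = 6, lacks this property → Out.
(mark=cross, suit=diamonds, owner=Ben, row=4): owner is Ben, row = 4, lacks this property → Out.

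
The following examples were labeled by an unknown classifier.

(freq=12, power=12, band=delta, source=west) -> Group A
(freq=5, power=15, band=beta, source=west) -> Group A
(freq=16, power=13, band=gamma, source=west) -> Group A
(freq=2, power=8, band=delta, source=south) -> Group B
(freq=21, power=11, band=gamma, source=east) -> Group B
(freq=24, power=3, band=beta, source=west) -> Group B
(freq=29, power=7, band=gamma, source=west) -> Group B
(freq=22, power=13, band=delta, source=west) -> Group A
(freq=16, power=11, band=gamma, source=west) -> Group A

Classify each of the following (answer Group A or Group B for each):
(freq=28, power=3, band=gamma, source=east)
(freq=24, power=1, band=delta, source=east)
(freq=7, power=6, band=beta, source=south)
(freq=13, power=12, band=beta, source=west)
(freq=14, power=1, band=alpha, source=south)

Every 'Group A' example satisfies: source is west AND freq ≤ 22. None of the 'Group B' examples do.
(freq=28, power=3, band=gamma, source=east): source is east, freq = 28, doesn't match → Group B. (freq=24, power=1, band=delta, source=east): source is east, freq = 24, doesn't match → Group B. (freq=7, power=6, band=beta, source=south): source is south, freq = 7, doesn't match → Group B. (freq=13, power=12, band=beta, source=west): source is west, freq = 13, matches → Group A. (freq=14, power=1, band=alpha, source=south): source is south, freq = 14, doesn't match → Group B.

Group B, Group B, Group B, Group A, Group B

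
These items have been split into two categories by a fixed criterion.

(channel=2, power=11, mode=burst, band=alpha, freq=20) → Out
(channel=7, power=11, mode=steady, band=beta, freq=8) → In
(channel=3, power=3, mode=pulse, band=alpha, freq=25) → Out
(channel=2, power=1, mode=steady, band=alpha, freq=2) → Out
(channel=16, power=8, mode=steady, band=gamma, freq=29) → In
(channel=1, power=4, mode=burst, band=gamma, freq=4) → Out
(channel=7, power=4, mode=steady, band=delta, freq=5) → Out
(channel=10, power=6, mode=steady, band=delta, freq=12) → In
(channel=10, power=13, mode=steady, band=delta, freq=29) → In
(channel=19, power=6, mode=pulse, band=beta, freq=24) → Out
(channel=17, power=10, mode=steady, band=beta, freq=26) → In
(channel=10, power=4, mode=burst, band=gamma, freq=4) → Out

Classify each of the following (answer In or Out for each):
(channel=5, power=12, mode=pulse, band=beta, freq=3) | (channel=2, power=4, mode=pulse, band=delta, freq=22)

Out, Out

The pattern is that an item is 'In' exactly when: mode is steady AND freq ≥ 8.
(channel=5, power=12, mode=pulse, band=beta, freq=3): Out (mode is pulse, freq = 3).
(channel=2, power=4, mode=pulse, band=delta, freq=22): Out (mode is pulse, freq = 22).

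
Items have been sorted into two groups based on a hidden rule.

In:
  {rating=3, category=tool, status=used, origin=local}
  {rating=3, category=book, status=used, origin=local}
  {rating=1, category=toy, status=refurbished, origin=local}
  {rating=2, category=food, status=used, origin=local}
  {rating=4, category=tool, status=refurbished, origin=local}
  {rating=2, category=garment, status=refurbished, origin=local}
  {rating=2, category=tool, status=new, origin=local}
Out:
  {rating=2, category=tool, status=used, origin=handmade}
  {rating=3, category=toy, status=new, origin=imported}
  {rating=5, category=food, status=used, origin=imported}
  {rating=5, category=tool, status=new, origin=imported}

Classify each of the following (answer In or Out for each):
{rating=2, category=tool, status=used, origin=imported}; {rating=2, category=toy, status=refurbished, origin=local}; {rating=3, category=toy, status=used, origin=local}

Out, In, In

All 'In' examples share one property — origin is local — and every 'Out' example lacks it.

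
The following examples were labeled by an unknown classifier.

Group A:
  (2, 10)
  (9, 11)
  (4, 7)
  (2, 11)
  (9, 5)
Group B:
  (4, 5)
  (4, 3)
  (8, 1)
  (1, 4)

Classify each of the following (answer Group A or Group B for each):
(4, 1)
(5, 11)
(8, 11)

Rule: sum ≥ 11. This holds for each 'Group A' example and fails for each 'Group B' one.

Group B, Group A, Group A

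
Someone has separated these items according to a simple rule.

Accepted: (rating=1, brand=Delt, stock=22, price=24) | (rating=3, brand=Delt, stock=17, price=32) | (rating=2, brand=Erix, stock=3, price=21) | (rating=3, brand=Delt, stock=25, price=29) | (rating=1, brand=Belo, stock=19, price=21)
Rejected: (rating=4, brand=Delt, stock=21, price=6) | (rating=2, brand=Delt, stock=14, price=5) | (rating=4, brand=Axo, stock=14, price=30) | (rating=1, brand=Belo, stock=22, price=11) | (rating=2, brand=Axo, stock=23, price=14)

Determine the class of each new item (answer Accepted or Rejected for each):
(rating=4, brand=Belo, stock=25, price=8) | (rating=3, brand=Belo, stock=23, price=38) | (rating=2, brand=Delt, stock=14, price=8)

'Accepted' ⟺ rating ≤ 3 AND price ≥ 21.
(rating=4, brand=Belo, stock=25, price=8): rating = 4, price = 8 — lacks this property, so Rejected. (rating=3, brand=Belo, stock=23, price=38): rating = 3, price = 38 — satisfies this, so Accepted. (rating=2, brand=Delt, stock=14, price=8): rating = 2, price = 8 — lacks this property, so Rejected.

Rejected, Accepted, Rejected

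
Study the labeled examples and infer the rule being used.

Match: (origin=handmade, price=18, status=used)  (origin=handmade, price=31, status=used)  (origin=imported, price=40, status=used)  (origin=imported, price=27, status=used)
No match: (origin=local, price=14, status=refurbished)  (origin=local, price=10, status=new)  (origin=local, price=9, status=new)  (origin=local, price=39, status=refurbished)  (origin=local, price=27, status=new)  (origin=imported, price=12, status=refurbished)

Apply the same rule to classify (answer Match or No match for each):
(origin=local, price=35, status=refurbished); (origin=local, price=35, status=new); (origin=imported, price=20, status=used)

Every 'Match' example satisfies: status is used. None of the 'No match' examples do.

No match, No match, Match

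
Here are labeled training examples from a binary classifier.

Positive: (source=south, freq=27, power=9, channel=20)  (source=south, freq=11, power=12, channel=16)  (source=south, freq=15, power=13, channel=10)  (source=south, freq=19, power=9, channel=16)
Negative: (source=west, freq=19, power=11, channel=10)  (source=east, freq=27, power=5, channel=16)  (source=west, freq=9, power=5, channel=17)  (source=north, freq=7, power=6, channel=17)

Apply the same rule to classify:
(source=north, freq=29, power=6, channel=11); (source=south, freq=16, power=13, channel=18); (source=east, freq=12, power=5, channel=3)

Negative, Positive, Negative

Every 'Positive' example satisfies: source is south. None of the 'Negative' examples do.
(source=north, freq=29, power=6, channel=11) — source is north, hence Negative.
(source=south, freq=16, power=13, channel=18) — source is south, hence Positive.
(source=east, freq=12, power=5, channel=3) — source is east, hence Negative.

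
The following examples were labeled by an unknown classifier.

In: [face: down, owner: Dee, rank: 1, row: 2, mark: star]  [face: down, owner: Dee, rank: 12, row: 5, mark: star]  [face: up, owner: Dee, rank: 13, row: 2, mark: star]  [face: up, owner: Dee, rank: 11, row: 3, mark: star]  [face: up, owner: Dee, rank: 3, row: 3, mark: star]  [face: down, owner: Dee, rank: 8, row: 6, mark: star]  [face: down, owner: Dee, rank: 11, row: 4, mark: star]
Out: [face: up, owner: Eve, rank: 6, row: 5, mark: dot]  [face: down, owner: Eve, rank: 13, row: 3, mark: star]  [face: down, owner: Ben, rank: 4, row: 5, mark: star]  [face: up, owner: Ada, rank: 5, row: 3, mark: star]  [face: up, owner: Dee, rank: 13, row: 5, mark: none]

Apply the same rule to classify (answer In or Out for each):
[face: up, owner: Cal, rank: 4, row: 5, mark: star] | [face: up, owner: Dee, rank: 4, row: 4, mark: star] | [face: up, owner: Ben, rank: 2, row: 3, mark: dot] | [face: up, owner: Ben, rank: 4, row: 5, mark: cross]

Rule: mark is star AND owner is Dee. This holds for each 'In' example and fails for each 'Out' one.
[face: up, owner: Cal, rank: 4, row: 5, mark: star]: Out (mark is star, owner is Cal). [face: up, owner: Dee, rank: 4, row: 4, mark: star]: In (mark is star, owner is Dee). [face: up, owner: Ben, rank: 2, row: 3, mark: dot]: Out (mark is dot, owner is Ben). [face: up, owner: Ben, rank: 4, row: 5, mark: cross]: Out (mark is cross, owner is Ben).

Out, In, Out, Out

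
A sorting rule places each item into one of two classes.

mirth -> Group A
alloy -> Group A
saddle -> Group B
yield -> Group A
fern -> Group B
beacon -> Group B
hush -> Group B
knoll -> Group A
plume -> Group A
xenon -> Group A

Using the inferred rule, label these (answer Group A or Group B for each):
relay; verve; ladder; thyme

Group A, Group A, Group B, Group A

The pattern is that an item is 'Group A' exactly when: odd length.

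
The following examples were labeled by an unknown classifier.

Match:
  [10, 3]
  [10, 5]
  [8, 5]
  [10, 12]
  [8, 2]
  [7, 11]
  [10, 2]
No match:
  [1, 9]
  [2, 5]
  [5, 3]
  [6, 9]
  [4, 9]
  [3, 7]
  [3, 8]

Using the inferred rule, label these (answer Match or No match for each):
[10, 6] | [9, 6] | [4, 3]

Match, Match, No match

The pattern is that an item is 'Match' exactly when: first ≥ 7.
[10, 6]: first 10 — has this property, so Match. [9, 6]: first 9 — has this property, so Match. [4, 3]: first 4 — fails this test, so No match.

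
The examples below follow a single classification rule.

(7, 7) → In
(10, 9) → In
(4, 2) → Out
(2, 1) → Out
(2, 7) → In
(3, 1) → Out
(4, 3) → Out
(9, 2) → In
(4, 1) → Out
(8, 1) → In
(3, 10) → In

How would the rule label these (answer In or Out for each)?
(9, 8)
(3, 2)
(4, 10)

In, Out, In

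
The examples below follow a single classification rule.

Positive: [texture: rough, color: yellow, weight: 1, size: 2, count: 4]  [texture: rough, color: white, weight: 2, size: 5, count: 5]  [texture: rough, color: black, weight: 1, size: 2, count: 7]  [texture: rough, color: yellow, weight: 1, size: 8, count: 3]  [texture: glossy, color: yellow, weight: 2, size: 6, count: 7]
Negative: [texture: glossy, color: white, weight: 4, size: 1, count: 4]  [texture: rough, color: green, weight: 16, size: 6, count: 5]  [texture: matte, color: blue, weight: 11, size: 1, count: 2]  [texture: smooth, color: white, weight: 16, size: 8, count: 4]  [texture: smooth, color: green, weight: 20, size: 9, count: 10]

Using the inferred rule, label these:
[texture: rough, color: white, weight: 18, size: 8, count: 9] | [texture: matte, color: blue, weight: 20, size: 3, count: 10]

Negative, Negative

Rule: weight ≤ 2. This holds for each 'Positive' example and fails for each 'Negative' one.
[texture: rough, color: white, weight: 18, size: 8, count: 9]: weight = 18, doesn't qualify → Negative.
[texture: matte, color: blue, weight: 20, size: 3, count: 10]: weight = 20, doesn't qualify → Negative.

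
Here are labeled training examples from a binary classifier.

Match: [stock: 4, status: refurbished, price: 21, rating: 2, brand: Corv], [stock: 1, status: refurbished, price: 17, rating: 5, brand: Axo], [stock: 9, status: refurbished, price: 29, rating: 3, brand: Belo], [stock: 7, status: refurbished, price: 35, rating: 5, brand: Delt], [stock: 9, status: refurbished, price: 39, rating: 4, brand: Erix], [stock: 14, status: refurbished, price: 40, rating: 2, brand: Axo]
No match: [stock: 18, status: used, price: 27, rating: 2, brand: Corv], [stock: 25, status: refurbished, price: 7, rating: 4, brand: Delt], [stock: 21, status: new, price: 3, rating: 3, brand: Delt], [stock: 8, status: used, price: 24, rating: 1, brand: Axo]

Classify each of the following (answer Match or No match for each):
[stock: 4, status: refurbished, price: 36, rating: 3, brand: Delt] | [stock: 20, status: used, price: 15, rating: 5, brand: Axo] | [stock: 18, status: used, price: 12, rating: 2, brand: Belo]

The pattern is that an item is 'Match' exactly when: status is refurbished AND price ≥ 17.

Match, No match, No match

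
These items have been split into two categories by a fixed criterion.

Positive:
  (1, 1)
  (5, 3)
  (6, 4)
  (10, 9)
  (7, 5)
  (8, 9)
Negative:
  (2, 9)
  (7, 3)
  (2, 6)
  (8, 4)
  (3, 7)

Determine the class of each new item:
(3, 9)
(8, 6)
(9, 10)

One predicate separates the groups cleanly: |first − second| ≤ 2.
(3, 9): |3−9| = 6 — doesn't match, so Negative.
(8, 6): |8−6| = 2 — meets the rule, so Positive.
(9, 10): |9−10| = 1 — meets the rule, so Positive.

Negative, Positive, Positive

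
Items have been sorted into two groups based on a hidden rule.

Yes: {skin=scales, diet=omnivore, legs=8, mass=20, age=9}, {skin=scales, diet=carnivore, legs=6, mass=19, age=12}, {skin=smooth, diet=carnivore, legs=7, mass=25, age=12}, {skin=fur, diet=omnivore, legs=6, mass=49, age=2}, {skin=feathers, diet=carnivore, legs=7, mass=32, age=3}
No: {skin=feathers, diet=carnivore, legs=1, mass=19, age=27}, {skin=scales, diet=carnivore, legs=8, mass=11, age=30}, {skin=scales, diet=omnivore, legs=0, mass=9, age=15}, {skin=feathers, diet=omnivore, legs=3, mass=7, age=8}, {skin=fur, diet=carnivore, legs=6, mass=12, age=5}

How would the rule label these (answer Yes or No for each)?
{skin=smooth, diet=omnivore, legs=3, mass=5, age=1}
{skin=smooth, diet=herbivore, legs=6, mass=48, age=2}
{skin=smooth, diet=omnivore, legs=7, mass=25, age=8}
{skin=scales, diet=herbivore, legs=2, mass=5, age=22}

The pattern is that an item is 'Yes' exactly when: age ≤ 12 AND mass ≥ 19.
{skin=smooth, diet=omnivore, legs=3, mass=5, age=1} — age = 1, mass = 5, hence No.
{skin=smooth, diet=herbivore, legs=6, mass=48, age=2} — age = 2, mass = 48, hence Yes.
{skin=smooth, diet=omnivore, legs=7, mass=25, age=8} — age = 8, mass = 25, hence Yes.
{skin=scales, diet=herbivore, legs=2, mass=5, age=22} — age = 22, mass = 5, hence No.

No, Yes, Yes, No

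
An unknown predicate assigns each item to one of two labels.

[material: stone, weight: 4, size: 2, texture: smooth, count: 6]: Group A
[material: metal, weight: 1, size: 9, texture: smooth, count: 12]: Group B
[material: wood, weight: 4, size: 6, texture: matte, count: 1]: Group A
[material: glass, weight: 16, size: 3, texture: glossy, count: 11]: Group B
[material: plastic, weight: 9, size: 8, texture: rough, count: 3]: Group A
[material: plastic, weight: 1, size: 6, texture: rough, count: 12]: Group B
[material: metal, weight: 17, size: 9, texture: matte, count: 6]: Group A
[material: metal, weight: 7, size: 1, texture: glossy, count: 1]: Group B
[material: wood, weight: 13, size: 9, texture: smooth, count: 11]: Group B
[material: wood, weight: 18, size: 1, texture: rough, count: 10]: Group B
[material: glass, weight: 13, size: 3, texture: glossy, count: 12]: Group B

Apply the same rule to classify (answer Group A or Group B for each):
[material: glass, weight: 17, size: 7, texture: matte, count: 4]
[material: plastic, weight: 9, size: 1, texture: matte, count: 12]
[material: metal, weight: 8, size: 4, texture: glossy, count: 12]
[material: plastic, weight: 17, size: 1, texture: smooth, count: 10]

All 'Group A' examples share one property — count ≤ 6 AND size ≥ 2 — and every 'Group B' example lacks it.
Group A: [material: glass, weight: 17, size: 7, texture: matte, count: 4], since count = 4, size = 7.
Group B: [material: plastic, weight: 9, size: 1, texture: matte, count: 12], since count = 12, size = 1.
Group B: [material: metal, weight: 8, size: 4, texture: glossy, count: 12], since count = 12, size = 4.
Group B: [material: plastic, weight: 17, size: 1, texture: smooth, count: 10], since count = 10, size = 1.

Group A, Group B, Group B, Group B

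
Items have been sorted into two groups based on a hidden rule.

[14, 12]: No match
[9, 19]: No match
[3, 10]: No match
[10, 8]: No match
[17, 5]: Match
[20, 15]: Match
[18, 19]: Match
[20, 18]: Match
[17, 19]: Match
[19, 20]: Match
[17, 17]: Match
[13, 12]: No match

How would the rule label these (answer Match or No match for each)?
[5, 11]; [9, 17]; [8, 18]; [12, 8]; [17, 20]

No match, No match, No match, No match, Match

The distinguishing property — first ≥ 15 — holds for all the 'Match' cases and none of the 'No match' cases.
[5, 11]: No match (first 5). [9, 17]: No match (first 9). [8, 18]: No match (first 8). [12, 8]: No match (first 12). [17, 20]: Match (first 17).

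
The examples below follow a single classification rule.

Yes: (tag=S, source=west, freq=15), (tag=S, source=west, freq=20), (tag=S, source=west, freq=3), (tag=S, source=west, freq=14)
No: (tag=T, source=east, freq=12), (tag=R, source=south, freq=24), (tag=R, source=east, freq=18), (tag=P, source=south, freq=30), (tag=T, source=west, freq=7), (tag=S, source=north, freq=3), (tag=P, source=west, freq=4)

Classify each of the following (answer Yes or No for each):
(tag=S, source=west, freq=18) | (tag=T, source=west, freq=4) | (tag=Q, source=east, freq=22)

Yes, No, No

Every 'Yes' example satisfies: source is west AND tag is S. None of the 'No' examples do.
(tag=S, source=west, freq=18): source is west, tag is S, meets the rule → Yes. (tag=T, source=west, freq=4): source is west, tag is T, doesn't match → No. (tag=Q, source=east, freq=22): source is east, tag is Q, doesn't match → No.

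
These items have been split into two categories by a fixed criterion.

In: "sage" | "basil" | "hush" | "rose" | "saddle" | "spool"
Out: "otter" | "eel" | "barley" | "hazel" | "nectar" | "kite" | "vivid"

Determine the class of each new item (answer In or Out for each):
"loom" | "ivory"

Out, Out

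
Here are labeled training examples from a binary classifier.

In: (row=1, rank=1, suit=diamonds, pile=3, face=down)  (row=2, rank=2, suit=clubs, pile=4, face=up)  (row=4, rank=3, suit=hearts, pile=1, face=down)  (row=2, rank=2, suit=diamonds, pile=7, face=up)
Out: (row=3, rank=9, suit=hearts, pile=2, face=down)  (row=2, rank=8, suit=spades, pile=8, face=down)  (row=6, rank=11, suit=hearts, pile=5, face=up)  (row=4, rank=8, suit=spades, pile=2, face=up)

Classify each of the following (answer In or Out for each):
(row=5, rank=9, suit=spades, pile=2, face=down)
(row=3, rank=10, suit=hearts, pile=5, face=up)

Out, Out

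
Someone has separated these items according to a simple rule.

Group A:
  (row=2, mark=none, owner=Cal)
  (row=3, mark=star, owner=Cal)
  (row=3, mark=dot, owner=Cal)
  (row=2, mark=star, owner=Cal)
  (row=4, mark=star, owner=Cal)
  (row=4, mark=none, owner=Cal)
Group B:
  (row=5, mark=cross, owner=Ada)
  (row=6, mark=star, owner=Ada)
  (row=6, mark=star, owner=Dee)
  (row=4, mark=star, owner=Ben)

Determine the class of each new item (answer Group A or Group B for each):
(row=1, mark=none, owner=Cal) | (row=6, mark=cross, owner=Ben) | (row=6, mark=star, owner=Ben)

Group A, Group B, Group B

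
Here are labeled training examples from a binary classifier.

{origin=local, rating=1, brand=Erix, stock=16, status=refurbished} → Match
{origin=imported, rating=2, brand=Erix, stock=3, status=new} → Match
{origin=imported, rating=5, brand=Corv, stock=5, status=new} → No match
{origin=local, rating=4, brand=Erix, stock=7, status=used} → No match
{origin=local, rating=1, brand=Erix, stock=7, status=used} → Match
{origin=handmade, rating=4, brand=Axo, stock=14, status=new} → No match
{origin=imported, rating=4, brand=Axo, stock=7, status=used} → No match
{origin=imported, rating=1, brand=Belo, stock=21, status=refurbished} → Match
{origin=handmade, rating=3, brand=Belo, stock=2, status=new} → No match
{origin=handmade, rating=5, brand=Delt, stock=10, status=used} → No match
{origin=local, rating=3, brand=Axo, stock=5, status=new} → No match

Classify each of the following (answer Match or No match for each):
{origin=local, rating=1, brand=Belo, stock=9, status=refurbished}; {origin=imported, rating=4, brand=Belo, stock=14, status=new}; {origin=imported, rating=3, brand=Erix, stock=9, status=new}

Match, No match, No match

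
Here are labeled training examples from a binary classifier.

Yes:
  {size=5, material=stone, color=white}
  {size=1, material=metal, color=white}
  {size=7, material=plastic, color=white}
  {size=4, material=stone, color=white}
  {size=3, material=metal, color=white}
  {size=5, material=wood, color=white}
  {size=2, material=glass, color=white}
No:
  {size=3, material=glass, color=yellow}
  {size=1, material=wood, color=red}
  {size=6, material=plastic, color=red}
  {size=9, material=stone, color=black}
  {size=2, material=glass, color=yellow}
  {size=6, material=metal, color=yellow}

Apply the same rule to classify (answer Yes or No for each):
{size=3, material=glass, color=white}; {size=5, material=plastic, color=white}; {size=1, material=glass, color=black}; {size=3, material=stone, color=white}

Checking candidate rules against both groups, what survives is: color is white.
{size=3, material=glass, color=white} → color is white → Yes. {size=5, material=plastic, color=white} → color is white → Yes. {size=1, material=glass, color=black} → color is black → No. {size=3, material=stone, color=white} → color is white → Yes.

Yes, Yes, No, Yes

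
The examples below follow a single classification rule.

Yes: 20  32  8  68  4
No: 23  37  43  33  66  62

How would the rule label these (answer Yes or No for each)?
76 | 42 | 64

Yes, No, Yes

One predicate separates the groups cleanly: multiple of 4.
76 → 76 = 4·19 → Yes. 42 → 42 = 4·10 + 2 → No. 64 → 64 = 4·16 → Yes.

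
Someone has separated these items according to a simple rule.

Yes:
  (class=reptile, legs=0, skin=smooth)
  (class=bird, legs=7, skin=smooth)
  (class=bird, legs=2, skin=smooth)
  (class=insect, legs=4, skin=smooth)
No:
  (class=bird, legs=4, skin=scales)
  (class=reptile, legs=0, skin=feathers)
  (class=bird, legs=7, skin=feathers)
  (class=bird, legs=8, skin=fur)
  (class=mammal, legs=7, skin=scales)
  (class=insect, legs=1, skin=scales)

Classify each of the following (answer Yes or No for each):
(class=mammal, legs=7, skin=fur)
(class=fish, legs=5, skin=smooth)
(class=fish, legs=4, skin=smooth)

No, Yes, Yes

Checking candidate rules against both groups, what survives is: skin is smooth.
(class=mammal, legs=7, skin=fur): No (skin is fur). (class=fish, legs=5, skin=smooth): Yes (skin is smooth). (class=fish, legs=4, skin=smooth): Yes (skin is smooth).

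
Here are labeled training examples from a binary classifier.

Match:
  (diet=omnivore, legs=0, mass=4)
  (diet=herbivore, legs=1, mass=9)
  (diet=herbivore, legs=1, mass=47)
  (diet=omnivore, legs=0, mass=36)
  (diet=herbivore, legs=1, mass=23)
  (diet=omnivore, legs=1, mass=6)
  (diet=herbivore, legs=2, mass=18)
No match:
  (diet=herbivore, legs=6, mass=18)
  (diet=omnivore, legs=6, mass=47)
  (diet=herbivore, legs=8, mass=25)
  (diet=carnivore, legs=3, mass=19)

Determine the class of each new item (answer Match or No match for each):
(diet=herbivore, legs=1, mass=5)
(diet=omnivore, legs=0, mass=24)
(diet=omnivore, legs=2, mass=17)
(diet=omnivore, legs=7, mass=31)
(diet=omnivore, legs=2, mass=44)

Match, Match, Match, No match, Match

The rule appears to be: legs ≤ 2.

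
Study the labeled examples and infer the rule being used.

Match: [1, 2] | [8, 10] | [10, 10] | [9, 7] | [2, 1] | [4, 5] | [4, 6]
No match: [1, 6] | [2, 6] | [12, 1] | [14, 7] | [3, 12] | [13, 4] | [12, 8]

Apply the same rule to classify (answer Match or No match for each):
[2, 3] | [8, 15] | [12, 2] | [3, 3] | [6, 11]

Match, No match, No match, Match, No match

'Match' ⟺ |first − second| ≤ 2.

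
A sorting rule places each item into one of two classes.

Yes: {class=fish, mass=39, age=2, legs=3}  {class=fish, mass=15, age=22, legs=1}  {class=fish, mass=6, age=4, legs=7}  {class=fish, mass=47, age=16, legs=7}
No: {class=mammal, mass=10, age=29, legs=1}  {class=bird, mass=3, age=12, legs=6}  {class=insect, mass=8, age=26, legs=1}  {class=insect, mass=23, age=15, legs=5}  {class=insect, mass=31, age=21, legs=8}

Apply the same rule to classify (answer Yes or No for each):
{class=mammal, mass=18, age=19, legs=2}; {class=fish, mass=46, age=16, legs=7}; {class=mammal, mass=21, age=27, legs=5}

No, Yes, No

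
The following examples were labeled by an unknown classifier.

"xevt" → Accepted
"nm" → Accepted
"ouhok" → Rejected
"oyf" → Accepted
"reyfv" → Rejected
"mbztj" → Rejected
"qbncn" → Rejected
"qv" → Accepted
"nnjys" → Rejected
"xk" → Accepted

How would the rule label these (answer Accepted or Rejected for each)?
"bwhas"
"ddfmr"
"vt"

Rejected, Rejected, Accepted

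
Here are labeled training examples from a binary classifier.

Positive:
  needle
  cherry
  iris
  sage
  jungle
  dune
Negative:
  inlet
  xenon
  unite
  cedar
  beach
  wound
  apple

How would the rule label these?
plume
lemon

Negative, Negative

Every 'Positive' example satisfies: even length. None of the 'Negative' examples do.
plume — length 5, hence Negative.
lemon — length 5, hence Negative.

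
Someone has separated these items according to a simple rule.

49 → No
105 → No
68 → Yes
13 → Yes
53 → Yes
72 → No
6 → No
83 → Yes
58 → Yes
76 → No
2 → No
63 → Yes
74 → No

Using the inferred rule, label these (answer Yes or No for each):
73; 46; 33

Yes, No, Yes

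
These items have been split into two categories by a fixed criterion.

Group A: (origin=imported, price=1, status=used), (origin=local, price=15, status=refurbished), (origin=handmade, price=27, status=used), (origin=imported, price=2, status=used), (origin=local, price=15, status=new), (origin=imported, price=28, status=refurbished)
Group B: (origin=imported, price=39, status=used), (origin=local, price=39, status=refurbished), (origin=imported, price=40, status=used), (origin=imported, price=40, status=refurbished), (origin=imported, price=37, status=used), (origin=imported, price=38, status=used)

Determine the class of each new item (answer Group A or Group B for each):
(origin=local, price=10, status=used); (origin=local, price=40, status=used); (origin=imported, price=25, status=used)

All 'Group A' examples share one property — price ≤ 28 — and every 'Group B' example lacks it.
(origin=local, price=10, status=used): Group A (price = 10).
(origin=local, price=40, status=used): Group B (price = 40).
(origin=imported, price=25, status=used): Group A (price = 25).

Group A, Group B, Group A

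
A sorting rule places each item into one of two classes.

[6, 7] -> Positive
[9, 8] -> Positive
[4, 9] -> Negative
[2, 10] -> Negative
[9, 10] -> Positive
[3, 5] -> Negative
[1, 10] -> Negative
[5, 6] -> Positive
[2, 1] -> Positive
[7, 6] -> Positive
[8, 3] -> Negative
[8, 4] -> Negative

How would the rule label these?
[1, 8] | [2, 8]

Negative, Negative

The rule appears to be: |first − second| ≤ 1.
[1, 8] — |1−8| = 7, hence Negative. [2, 8] — |2−8| = 6, hence Negative.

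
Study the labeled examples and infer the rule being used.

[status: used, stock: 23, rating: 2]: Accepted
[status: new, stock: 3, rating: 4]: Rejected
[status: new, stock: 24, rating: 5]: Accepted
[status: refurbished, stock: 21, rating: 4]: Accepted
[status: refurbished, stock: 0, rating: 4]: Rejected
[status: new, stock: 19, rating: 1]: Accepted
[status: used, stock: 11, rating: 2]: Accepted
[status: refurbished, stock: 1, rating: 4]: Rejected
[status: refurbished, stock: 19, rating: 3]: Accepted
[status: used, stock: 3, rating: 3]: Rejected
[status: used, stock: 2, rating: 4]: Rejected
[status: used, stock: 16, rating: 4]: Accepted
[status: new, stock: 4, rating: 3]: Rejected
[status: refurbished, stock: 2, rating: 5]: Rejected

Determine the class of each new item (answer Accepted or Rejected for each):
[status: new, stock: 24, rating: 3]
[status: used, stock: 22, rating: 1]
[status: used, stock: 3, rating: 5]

Accepted, Accepted, Rejected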